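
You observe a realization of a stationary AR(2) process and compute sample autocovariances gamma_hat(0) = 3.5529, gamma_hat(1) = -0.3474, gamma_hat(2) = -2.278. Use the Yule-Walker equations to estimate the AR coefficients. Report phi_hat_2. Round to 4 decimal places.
\hat\phi_{2} = -0.6570

The Yule-Walker equations for an AR(p) process read, in matrix form,
  Gamma_p phi = r_p,   with   (Gamma_p)_{ij} = gamma(|i - j|),
                       (r_p)_i = gamma(i),   i,j = 1..p.
Substitute the sample gammas (Toeplitz matrix and right-hand side of size 2):
  Gamma_p = [[3.5529, -0.3474], [-0.3474, 3.5529]]
  r_p     = [-0.3474, -2.278]
Written out:
  3.5529 phi_1 - 0.3474 phi_2 = -0.3474
  -0.3474 phi_1 + 3.5529 phi_2 = -2.278
Solve by Cramer's rule:
  det = gamma(0)^2 - gamma(1)^2 = (3.5529)^2 - (-0.3474)^2 = 12.62309841 - 0.12068676 = 12.50241165
  phi_hat_1 = [gamma(1) gamma(0) - gamma(1) gamma(2)] / det = [(-0.3474)(3.5529) - (-0.3474)(-2.278)] / 12.50241165 = -2.02565466 / 12.50241165 = -0.162
  phi_hat_2 = [gamma(0) gamma(2) - gamma(1)^2] / det = [(3.5529)(-2.278) - (-0.3474)^2] / 12.50241165 = -8.21419296 / 12.50241165 = -0.657
So phi_hat = [-0.1620, -0.6570].
Therefore phi_hat_2 = -0.6570.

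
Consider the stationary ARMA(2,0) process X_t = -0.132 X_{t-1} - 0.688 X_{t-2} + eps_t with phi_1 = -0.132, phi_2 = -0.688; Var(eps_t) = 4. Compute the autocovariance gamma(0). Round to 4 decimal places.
\gamma(0) = 7.6418

Multiply the model equation by X_{t-k} and take expectations. With theta_0 = psi_0 = 1 and psi_j the MA(infinity) weights, this gives
  gamma(k) - sum_i phi_i gamma(k-i) = c_k,
  c_k = sigma^2 * sum_{j=k..q} theta_j psi_{j-k}   (c_k = 0 for k > q),
using gamma(-m) = gamma(m).
Pure AR (q = 0): c_0 = sigma^2 = 4, c_k = 0 for k >= 1.
Equations for k = 0, 1, 2 (AR order 2, c_2 = 0):
  (E0) gamma(0) = phi_1 gamma(1) + phi_2 gamma(2) + c_0
  (E1) gamma(1) = phi_1 gamma(0) + phi_2 gamma(1) + c_1
  (E2) gamma(2) = phi_1 gamma(1) + phi_2 gamma(0)
From (E1): gamma(1) = A gamma(0) + B with
  A = phi_1 / (1 - phi_2) = -0.132 / 1.688 = -0.078199,   B = c_1 / (1 - phi_2) = 0 / 1.688 = 0.
Insert (E2) into (E0): gamma(0) (1 - phi_2^2) = phi_1 (1 + phi_2) gamma(1) + c_0.
  phi_1 (1 + phi_2) = (-0.132)(0.312) = -0.041184,   1 - phi_2^2 = 0.526656.
Replace gamma(1) by A gamma(0) + B and collect gamma(0):
  gamma(0) [0.526656 - (-0.041184)(-0.078199)] = c_0 = 4
  gamma(0) * 0.523435 = 4
  gamma(0) = 4 / 0.523435 = 7.641821.
Therefore gamma(0) = 7.6418 (to 4 decimal places).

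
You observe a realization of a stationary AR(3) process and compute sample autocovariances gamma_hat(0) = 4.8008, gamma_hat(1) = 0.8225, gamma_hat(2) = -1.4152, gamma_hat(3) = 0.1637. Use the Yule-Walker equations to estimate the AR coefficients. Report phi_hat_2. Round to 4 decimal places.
\hat\phi_{2} = -0.3760

The Yule-Walker equations for an AR(p) process read, in matrix form,
  Gamma_p phi = r_p,   with   (Gamma_p)_{ij} = gamma(|i - j|),
                       (r_p)_i = gamma(i),   i,j = 1..p.
Substitute the sample gammas (Toeplitz matrix and right-hand side of size 3):
  Gamma_p = [[4.8008, 0.8225, -1.4152], [0.8225, 4.8008, 0.8225], [-1.4152, 0.8225, 4.8008]]
  r_p     = [0.8225, -1.4152, 0.1637]
Written out (R1..R3):
  (R1) 4.8008 phi_1 + 0.8225 phi_2 - 1.4152 phi_3 = 0.8225
  (R2) 0.8225 phi_1 + 4.8008 phi_2 + 0.8225 phi_3 = -1.4152
  (R3) -1.4152 phi_1 + 0.8225 phi_2 + 4.8008 phi_3 = 0.1637
Gaussian elimination:
  R2 <- R2 - (0.8225/4.8008) R1 = R2 - (0.171326) R1:  4.659885 phi_2 + 1.06496 phi_3 = -1.556115
  R3 <- R3 - (-1.4152/4.8008) R1 = R3 - (-0.294784) R1:  1.06496 phi_2 + 4.383621 phi_3 = 0.40616
  R3 <- R3 - (1.06496/4.659885) R2 = R3 - (0.228538) R2:  4.140238 phi_3 = 0.761791
Back-substitution:
  phi_hat_3 = 0.761791 / 4.140238 = 0.183997
  phi_hat_2 = (-1.556115 - (1.06496)(0.183997)) / 4.659885 = -0.375989
  phi_hat_1 = (0.8225 - (0.8225)(-0.375989) - (-1.4152)(0.183997)) / 4.8008 = 0.289982
So phi_hat = [0.2900, -0.3760, 0.1840].
Therefore phi_hat_2 = -0.3760.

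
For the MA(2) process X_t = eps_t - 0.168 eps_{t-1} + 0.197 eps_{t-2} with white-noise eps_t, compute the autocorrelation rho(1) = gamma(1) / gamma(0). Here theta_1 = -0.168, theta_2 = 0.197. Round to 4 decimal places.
\rho(1) = -0.1885

For an MA(q) process with theta_0 = 1, the autocovariance is
  gamma(k) = sigma^2 * sum_{i=0..q-k} theta_i * theta_{i+k},
and rho(k) = gamma(k) / gamma(0). Sigma^2 cancels.
  numerator   = (1)*(-0.168) + (-0.168)*(0.197) = -0.201096.
  denominator = (1)^2 + (-0.168)^2 + (0.197)^2 = 1.067033.
  rho(1) = -0.201096 / 1.067033 = -0.1885.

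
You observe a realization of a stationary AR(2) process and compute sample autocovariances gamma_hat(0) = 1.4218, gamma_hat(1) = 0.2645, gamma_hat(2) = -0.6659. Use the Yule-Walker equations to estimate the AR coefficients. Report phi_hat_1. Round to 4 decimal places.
\hat\phi_{1} = 0.2830

The Yule-Walker equations for an AR(p) process read, in matrix form,
  Gamma_p phi = r_p,   with   (Gamma_p)_{ij} = gamma(|i - j|),
                       (r_p)_i = gamma(i),   i,j = 1..p.
Substitute the sample gammas (Toeplitz matrix and right-hand side of size 2):
  Gamma_p = [[1.4218, 0.2645], [0.2645, 1.4218]]
  r_p     = [0.2645, -0.6659]
Written out:
  1.4218 phi_1 + 0.2645 phi_2 = 0.2645
  0.2645 phi_1 + 1.4218 phi_2 = -0.6659
Solve by Cramer's rule:
  det = gamma(0)^2 - gamma(1)^2 = (1.4218)^2 - (0.2645)^2 = 2.02151524 - 0.06996025 = 1.95155499
  phi_hat_1 = [gamma(1) gamma(0) - gamma(1) gamma(2)] / det = [(0.2645)(1.4218) - (0.2645)(-0.6659)] / 1.95155499 = 0.55219665 / 1.95155499 = 0.283
  phi_hat_2 = [gamma(0) gamma(2) - gamma(1)^2] / det = [(1.4218)(-0.6659) - (0.2645)^2] / 1.95155499 = -1.01673687 / 1.95155499 = -0.521
So phi_hat = [0.2830, -0.5210].
Therefore phi_hat_1 = 0.2830.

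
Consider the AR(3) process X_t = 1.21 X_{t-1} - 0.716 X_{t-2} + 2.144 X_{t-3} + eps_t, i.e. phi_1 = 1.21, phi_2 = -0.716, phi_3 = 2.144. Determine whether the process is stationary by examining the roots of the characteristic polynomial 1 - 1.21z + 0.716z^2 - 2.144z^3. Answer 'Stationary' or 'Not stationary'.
\text{Not stationary}

The AR(p) characteristic polynomial is P(z) = 1 - 1.21z + 0.716z^2 - 2.144z^3.
Stationarity requires all roots to lie outside the unit circle, i.e. |z| > 1 for every root.
Degree 3: look for a simple real root z0 first, then factor out (1 - z/z0) and solve the remaining quadratic.
Testing z0 = 0.625: P(0.625) = 1 + (-1.21)(0.625) + (0.716)(0.625)^2 + (-2.144)(0.625)^3
  = 1 + (-0.75625) + (0.279687) + (-0.523438) = 0.  So z_0 = 0.625 is a root, |z_0| = 0.625.
Divide out the factor (1 - 1.6 z) = (1 - z/z0) (since 1/z0 = 1.6):
  P(z) = (1 - 1.6 z)(1 + (0.39) z + (1.34) z^2)
  [check: z-coef 0.39 - (1.6) = -1.21; z^2-coef 1.34 - (1.6)(0.39) = 0.716; z^3-coef -(1.6)(1.34) = -2.144.]
Remaining roots from the quadratic factor 1 + (0.39) z + (1.34) z^2:
  Set 1 + (0.39) z + (1.34) z^2 = 0, i.e. a z^2 + b z + c = 0 with a = 1.34, b = 0.39, c = 1.
  Discriminant D = b^2 - 4ac = (0.39)^2 - 4*(1.34)*1 = 0.1521 - (5.36) = -5.2079.
  D < 0, so the roots are the complex-conjugate pair z = (-b +/- i sqrt(-D)) / (2a) = -0.1455 +/- 0.8515i.
  For a conjugate pair |z|^2 = z * conj(z) = (product of roots) = c/a = 1/(1.34) = 0.746269, so |z| = sqrt(0.746269) = 0.8639 for both roots.
Moduli of all roots: 0.6250, 0.8639, 0.8639.
All moduli strictly greater than 1? No.
Verdict: Not stationary.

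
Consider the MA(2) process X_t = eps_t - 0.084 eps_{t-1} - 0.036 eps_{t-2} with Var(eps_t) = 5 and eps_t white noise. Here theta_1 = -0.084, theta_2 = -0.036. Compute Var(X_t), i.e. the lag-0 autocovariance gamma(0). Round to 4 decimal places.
\gamma(0) = 5.0418

For an MA(q) process X_t = eps_t + sum_i theta_i eps_{t-i} with
Var(eps_t) = sigma^2, the variance is
  gamma(0) = sigma^2 * (1 + sum_i theta_i^2).
  sum_i theta_i^2 = (-0.084)^2 + (-0.036)^2 = 0.007056 + 0.001296 = 0.008352.
  gamma(0) = 5 * (1 + 0.008352) = 5 * 1.008352 = 5.04176, which rounds to 5.0418.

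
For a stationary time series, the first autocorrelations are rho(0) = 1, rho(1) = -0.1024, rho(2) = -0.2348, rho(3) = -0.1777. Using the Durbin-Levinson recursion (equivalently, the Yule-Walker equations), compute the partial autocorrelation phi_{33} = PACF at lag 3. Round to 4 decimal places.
\phi_{33} = -0.2510

The PACF at lag k is phi_{kk}, the last component of the solution
to the Yule-Walker system G_k phi = r_k where
  (G_k)_{ij} = rho(|i - j|), (r_k)_i = rho(i), i,j = 1..k.
Equivalently, Durbin-Levinson gives phi_{kk} iteratively:
  phi_{11} = rho(1)
  phi_{kk} = [rho(k) - sum_{j=1..k-1} phi_{k-1,j} rho(k-j)]
            / [1 - sum_{j=1..k-1} phi_{k-1,j} rho(j)],
  phi_{k,j} = phi_{k-1,j} - phi_{kk} phi_{k-1,k-j},  j = 1..k-1.
Step k = 1:
  phi_11 = rho(1) = -0.1024.
Step k = 2:
  phi_22 = [rho(2) - phi_11 rho(1)] / [1 - phi_11 rho(1)] = [-0.2348 - (-0.1024)(-0.1024)] / [1 - (-0.1024)(-0.1024)]
         = -0.24528576 / 0.98951424 = -0.247885.
  Update: phi_21 = phi_11 - phi_22 phi_11 = -0.1024 - (-0.247885)(-0.1024) = -0.127783.
Step k = 3:
  phi_33 = [rho(3) - phi_21 rho(2) - phi_22 rho(1)] / [1 - phi_21 rho(1) - phi_22 rho(2)]
    numerator   = -0.1777 - (-0.127783)(-0.2348) - (-0.247885)(-0.1024) = -0.23308697
    denominator = 1 - (-0.127783)(-0.1024) - (-0.247885)(-0.2348) = 0.92871157
  phi_33 = -0.23308697 / 0.92871157 = -0.251.
Therefore phi_{33} = -0.2510.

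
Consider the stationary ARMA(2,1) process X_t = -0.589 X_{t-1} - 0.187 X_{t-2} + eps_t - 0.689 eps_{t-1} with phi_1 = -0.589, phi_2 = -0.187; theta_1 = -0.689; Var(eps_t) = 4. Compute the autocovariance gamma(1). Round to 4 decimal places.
\gamma(1) = -8.2115

Multiply the model equation by X_{t-k} and take expectations. With theta_0 = psi_0 = 1 and psi_j the MA(infinity) weights, this gives
  gamma(k) - sum_i phi_i gamma(k-i) = c_k,
  c_k = sigma^2 * sum_{j=k..q} theta_j psi_{j-k}   (c_k = 0 for k > q),
using gamma(-m) = gamma(m).
psi-weights needed (psi_j = theta_j + sum_i phi_i psi_{j-i}):
  psi_1 = theta_1 + phi_1 = -0.689 + (-0.589) = -1.278
Right-hand sides:
  c_0 = sigma^2 (1 + theta_1 psi_1) = 4 * (1 + (-0.689)(-1.278)) = 4 * 1.880542 = 7.522168
  c_1 = sigma^2 theta_1 = 4 * (-0.689) = -2.756
  c_2 = 0
Equations for k = 0, 1, 2 (AR order 2, c_2 = 0):
  (E0) gamma(0) = phi_1 gamma(1) + phi_2 gamma(2) + c_0
  (E1) gamma(1) = phi_1 gamma(0) + phi_2 gamma(1) + c_1
  (E2) gamma(2) = phi_1 gamma(1) + phi_2 gamma(0)
From (E1): gamma(1) = A gamma(0) + B with
  A = phi_1 / (1 - phi_2) = -0.589 / 1.187 = -0.496209,   B = c_1 / (1 - phi_2) = -2.756 / 1.187 = -2.32182.
Insert (E2) into (E0): gamma(0) (1 - phi_2^2) = phi_1 (1 + phi_2) gamma(1) + c_0.
  phi_1 (1 + phi_2) = (-0.589)(0.813) = -0.478857,   1 - phi_2^2 = 0.965031.
Replace gamma(1) by A gamma(0) + B and collect gamma(0):
  gamma(0) [0.965031 - (-0.478857)(-0.496209)] = (-0.478857)(-2.32182) + 7.522168
  gamma(0) * 0.727418 = 8.633988
  gamma(0) = 8.633988 / 0.727418 = 11.869364.
  gamma(1) = A gamma(0) + B = (-0.496209)(11.869364) + (-2.32182) = -8.211504.
Therefore gamma(1) = -8.2115 (to 4 decimal places).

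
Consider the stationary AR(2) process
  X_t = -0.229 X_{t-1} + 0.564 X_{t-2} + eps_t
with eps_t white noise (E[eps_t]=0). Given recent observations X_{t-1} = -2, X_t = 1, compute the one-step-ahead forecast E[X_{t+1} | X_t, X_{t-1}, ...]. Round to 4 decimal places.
E[X_{t+1} \mid \mathcal F_t] = -1.3570

For an AR(p) model X_t = c + sum_i phi_i X_{t-i} + eps_t, the
one-step-ahead conditional mean is
  E[X_{t+1} | X_t, ...] = c + sum_i phi_i X_{t+1-i}.
Substitute known values:
  E[X_{t+1} | ...] = (-0.229) * (1) + (0.564) * (-2)
                   = -1.3570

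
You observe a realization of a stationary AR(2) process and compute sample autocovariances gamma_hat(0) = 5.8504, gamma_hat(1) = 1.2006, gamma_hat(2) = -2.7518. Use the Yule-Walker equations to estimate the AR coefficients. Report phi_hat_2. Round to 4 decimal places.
\hat\phi_{2} = -0.5350

The Yule-Walker equations for an AR(p) process read, in matrix form,
  Gamma_p phi = r_p,   with   (Gamma_p)_{ij} = gamma(|i - j|),
                       (r_p)_i = gamma(i),   i,j = 1..p.
Substitute the sample gammas (Toeplitz matrix and right-hand side of size 2):
  Gamma_p = [[5.8504, 1.2006], [1.2006, 5.8504]]
  r_p     = [1.2006, -2.7518]
Written out:
  5.8504 phi_1 + 1.2006 phi_2 = 1.2006
  1.2006 phi_1 + 5.8504 phi_2 = -2.7518
Solve by Cramer's rule:
  det = gamma(0)^2 - gamma(1)^2 = (5.8504)^2 - (1.2006)^2 = 34.22718016 - 1.44144036 = 32.7857398
  phi_hat_1 = [gamma(1) gamma(0) - gamma(1) gamma(2)] / det = [(1.2006)(5.8504) - (1.2006)(-2.7518)] / 32.7857398 = 10.32780132 / 32.7857398 = 0.315
  phi_hat_2 = [gamma(0) gamma(2) - gamma(1)^2] / det = [(5.8504)(-2.7518) - (1.2006)^2] / 32.7857398 = -17.54057108 / 32.7857398 = -0.535
So phi_hat = [0.3150, -0.5350].
Therefore phi_hat_2 = -0.5350.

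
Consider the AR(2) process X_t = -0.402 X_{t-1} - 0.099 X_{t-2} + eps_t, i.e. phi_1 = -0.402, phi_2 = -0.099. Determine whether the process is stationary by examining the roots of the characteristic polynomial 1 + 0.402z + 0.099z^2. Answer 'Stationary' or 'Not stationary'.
\text{Stationary}

The AR(p) characteristic polynomial is P(z) = 1 + 0.402z + 0.099z^2.
Stationarity requires all roots to lie outside the unit circle, i.e. |z| > 1 for every root.
Set 1 + (0.402) z + (0.099) z^2 = 0, i.e. a z^2 + b z + c = 0 with a = 0.099, b = 0.402, c = 1.
Discriminant D = b^2 - 4ac = (0.402)^2 - 4*(0.099)*1 = 0.161604 - (0.396) = -0.234396.
D < 0, so the roots are the complex-conjugate pair z = (-b +/- i sqrt(-D)) / (2a) = -2.0303 +/- 2.4452i.
For a conjugate pair |z|^2 = z * conj(z) = (product of roots) = c/a = 1/(0.099) = 10.10101, so |z| = sqrt(10.10101) = 3.1782 for both roots.
Moduli of all roots: 3.1782, 3.1782.
All moduli strictly greater than 1? Yes.
Verdict: Stationary.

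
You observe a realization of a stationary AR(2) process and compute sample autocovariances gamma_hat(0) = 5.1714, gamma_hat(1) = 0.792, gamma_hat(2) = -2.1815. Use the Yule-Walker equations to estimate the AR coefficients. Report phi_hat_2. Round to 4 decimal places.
\hat\phi_{2} = -0.4560

The Yule-Walker equations for an AR(p) process read, in matrix form,
  Gamma_p phi = r_p,   with   (Gamma_p)_{ij} = gamma(|i - j|),
                       (r_p)_i = gamma(i),   i,j = 1..p.
Substitute the sample gammas (Toeplitz matrix and right-hand side of size 2):
  Gamma_p = [[5.1714, 0.792], [0.792, 5.1714]]
  r_p     = [0.792, -2.1815]
Written out:
  5.1714 phi_1 + 0.792 phi_2 = 0.792
  0.792 phi_1 + 5.1714 phi_2 = -2.1815
Solve by Cramer's rule:
  det = gamma(0)^2 - gamma(1)^2 = (5.1714)^2 - (0.792)^2 = 26.74337796 - 0.627264 = 26.11611396
  phi_hat_1 = [gamma(1) gamma(0) - gamma(1) gamma(2)] / det = [(0.792)(5.1714) - (0.792)(-2.1815)] / 26.11611396 = 5.8234968 / 26.11611396 = 0.223
  phi_hat_2 = [gamma(0) gamma(2) - gamma(1)^2] / det = [(5.1714)(-2.1815) - (0.792)^2] / 26.11611396 = -11.9086731 / 26.11611396 = -0.456
So phi_hat = [0.2230, -0.4560].
Therefore phi_hat_2 = -0.4560.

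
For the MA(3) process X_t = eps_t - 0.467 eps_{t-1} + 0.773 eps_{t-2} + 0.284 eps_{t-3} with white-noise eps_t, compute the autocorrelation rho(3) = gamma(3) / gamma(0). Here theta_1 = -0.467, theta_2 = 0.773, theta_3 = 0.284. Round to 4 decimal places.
\rho(3) = 0.1498

For an MA(q) process with theta_0 = 1, the autocovariance is
  gamma(k) = sigma^2 * sum_{i=0..q-k} theta_i * theta_{i+k},
and rho(k) = gamma(k) / gamma(0). Sigma^2 cancels.
  numerator   = (1)*(0.284) = 0.284.
  denominator = (1)^2 + (-0.467)^2 + (0.773)^2 + (0.284)^2 = 1.896274.
  rho(3) = 0.284 / 1.896274 = 0.1498.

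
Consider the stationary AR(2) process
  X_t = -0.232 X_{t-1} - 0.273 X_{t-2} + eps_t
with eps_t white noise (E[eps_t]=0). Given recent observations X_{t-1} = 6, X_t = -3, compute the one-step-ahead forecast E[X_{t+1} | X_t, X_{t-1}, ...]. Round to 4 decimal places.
E[X_{t+1} \mid \mathcal F_t] = -0.9420

For an AR(p) model X_t = c + sum_i phi_i X_{t-i} + eps_t, the
one-step-ahead conditional mean is
  E[X_{t+1} | X_t, ...] = c + sum_i phi_i X_{t+1-i}.
Substitute known values:
  E[X_{t+1} | ...] = (-0.232) * (-3) + (-0.273) * (6)
                   = -0.9420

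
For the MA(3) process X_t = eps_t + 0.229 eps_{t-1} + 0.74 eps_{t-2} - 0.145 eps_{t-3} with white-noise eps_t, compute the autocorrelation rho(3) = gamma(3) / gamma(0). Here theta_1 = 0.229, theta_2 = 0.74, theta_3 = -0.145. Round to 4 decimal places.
\rho(3) = -0.0894

For an MA(q) process with theta_0 = 1, the autocovariance is
  gamma(k) = sigma^2 * sum_{i=0..q-k} theta_i * theta_{i+k},
and rho(k) = gamma(k) / gamma(0). Sigma^2 cancels.
  numerator   = (1)*(-0.145) = -0.145.
  denominator = (1)^2 + (0.229)^2 + (0.74)^2 + (-0.145)^2 = 1.621066.
  rho(3) = -0.145 / 1.621066 = -0.0894.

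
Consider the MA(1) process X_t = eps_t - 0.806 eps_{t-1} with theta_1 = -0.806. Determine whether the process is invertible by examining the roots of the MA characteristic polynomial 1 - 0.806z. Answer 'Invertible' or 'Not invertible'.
\text{Invertible}

The MA(q) characteristic polynomial is P(z) = 1 - 0.806z.
Invertibility requires all roots to lie outside the unit circle, i.e. |z| > 1 for every root.
This is linear in z: 1 + (-0.806) z = 0  =>  z = -1/(-0.806) = 1.240695,  |z| = 1.240695.
Moduli of all roots: 1.2407.
All moduli strictly greater than 1? Yes.
Verdict: Invertible.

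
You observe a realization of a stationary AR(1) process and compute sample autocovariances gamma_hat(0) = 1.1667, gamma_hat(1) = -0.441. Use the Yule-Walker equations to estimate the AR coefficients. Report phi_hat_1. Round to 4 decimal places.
\hat\phi_{1} = -0.3780

The Yule-Walker equations for an AR(p) process read, in matrix form,
  Gamma_p phi = r_p,   with   (Gamma_p)_{ij} = gamma(|i - j|),
                       (r_p)_i = gamma(i),   i,j = 1..p.
Substitute the sample gammas (Toeplitz matrix and right-hand side of size 1):
  Gamma_p = [[1.1667]]
  r_p     = [-0.441]
With p = 1 this is the single equation gamma(0) phi_1 = gamma(1):
  phi_hat_1 = gamma(1) / gamma(0) = -0.441 / 1.1667 = -0.3780.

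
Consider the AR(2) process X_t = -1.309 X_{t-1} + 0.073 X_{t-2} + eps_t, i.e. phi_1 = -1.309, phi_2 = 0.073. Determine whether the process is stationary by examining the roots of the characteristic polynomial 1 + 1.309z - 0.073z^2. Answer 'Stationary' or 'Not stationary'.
\text{Not stationary}

The AR(p) characteristic polynomial is P(z) = 1 + 1.309z - 0.073z^2.
Stationarity requires all roots to lie outside the unit circle, i.e. |z| > 1 for every root.
Set 1 + (1.309) z + (-0.073) z^2 = 0, i.e. a z^2 + b z + c = 0 with a = -0.073, b = 1.309, c = 1.
Discriminant D = b^2 - 4ac = (1.309)^2 - 4*(-0.073)*1 = 1.713481 - (-0.292) = 2.005481.
D >= 0, so the roots are real: z = (-b +/- sqrt(D)) / (2a) = (-1.309 +/- 1.41615) / (-0.146).
  z_1 = (-1.309 + 1.41615) / (-0.146) = -0.7339,   |z_1| = 0.7339.
  z_2 = (-1.309 - 1.41615) / (-0.146) = 18.6654,   |z_2| = 18.6654.
Moduli of all roots: 0.7339, 18.6654.
All moduli strictly greater than 1? No.
Verdict: Not stationary.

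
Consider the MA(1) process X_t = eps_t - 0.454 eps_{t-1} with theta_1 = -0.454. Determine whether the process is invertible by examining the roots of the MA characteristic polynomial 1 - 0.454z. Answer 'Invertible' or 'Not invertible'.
\text{Invertible}

The MA(q) characteristic polynomial is P(z) = 1 - 0.454z.
Invertibility requires all roots to lie outside the unit circle, i.e. |z| > 1 for every root.
This is linear in z: 1 + (-0.454) z = 0  =>  z = -1/(-0.454) = 2.202643,  |z| = 2.202643.
Moduli of all roots: 2.2026.
All moduli strictly greater than 1? Yes.
Verdict: Invertible.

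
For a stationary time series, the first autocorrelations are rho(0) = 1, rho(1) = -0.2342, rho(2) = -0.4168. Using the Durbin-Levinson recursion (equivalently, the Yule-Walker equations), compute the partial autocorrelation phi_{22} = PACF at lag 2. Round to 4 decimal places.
\phi_{22} = -0.4990

The PACF at lag k is phi_{kk}, the last component of the solution
to the Yule-Walker system G_k phi = r_k where
  (G_k)_{ij} = rho(|i - j|), (r_k)_i = rho(i), i,j = 1..k.
Equivalently, Durbin-Levinson gives phi_{kk} iteratively:
  phi_{11} = rho(1)
  phi_{kk} = [rho(k) - sum_{j=1..k-1} phi_{k-1,j} rho(k-j)]
            / [1 - sum_{j=1..k-1} phi_{k-1,j} rho(j)],
  phi_{k,j} = phi_{k-1,j} - phi_{kk} phi_{k-1,k-j},  j = 1..k-1.
Step k = 1:
  phi_11 = rho(1) = -0.2342.
Step k = 2:
  phi_22 = [rho(2) - phi_11 rho(1)] / [1 - phi_11 rho(1)] = [-0.4168 - (-0.2342)(-0.2342)] / [1 - (-0.2342)(-0.2342)]
         = -0.47164964 / 0.94515036 = -0.499.
Therefore phi_{22} = -0.4990.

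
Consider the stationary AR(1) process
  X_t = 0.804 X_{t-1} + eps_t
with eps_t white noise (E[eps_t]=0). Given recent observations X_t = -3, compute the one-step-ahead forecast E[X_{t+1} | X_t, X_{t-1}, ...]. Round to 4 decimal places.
E[X_{t+1} \mid \mathcal F_t] = -2.4120

For an AR(p) model X_t = c + sum_i phi_i X_{t-i} + eps_t, the
one-step-ahead conditional mean is
  E[X_{t+1} | X_t, ...] = c + sum_i phi_i X_{t+1-i}.
Substitute known values:
  E[X_{t+1} | ...] = (0.804) * (-3)
                   = -2.4120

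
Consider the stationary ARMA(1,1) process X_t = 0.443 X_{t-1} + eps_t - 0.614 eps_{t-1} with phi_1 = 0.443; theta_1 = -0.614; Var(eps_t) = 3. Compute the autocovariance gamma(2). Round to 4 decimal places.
\gamma(2) = -0.2058

Multiply the model equation by X_{t-k} and take expectations. With theta_0 = psi_0 = 1 and psi_j the MA(infinity) weights, this gives
  gamma(k) - sum_i phi_i gamma(k-i) = c_k,
  c_k = sigma^2 * sum_{j=k..q} theta_j psi_{j-k}   (c_k = 0 for k > q),
using gamma(-m) = gamma(m).
psi-weights needed (psi_j = theta_j + sum_i phi_i psi_{j-i}):
  psi_1 = theta_1 + phi_1 = -0.614 + (0.443) = -0.171
Right-hand sides:
  c_0 = sigma^2 (1 + theta_1 psi_1) = 3 * (1 + (-0.614)(-0.171)) = 3 * 1.104994 = 3.314982
  c_1 = sigma^2 theta_1 = 3 * (-0.614) = -1.842
  c_2 = 0
Equations for k = 0 and k = 1 (AR order 1):
  gamma(0) = phi_1 gamma(1) + c_0
  gamma(1) = phi_1 gamma(0) + c_1
Substituting the second into the first: gamma(0) (1 - phi_1^2) = c_0 + phi_1 c_1, so
  gamma(0) = (c_0 + phi_1 c_1) / (1 - phi_1^2) = (3.314982 + (0.443)(-1.842)) / (1 - (0.443)^2) = 2.498976 / 0.803751 = 3.109142.
  gamma(1) = phi_1 gamma(0) + c_1 = (0.443)(3.109142) + (-1.842) = -0.46465.
For k = 2 (> q): gamma(2) = phi_1 gamma(1) = (0.443)(-0.46465) = -0.20584.
Therefore gamma(2) = -0.2058 (to 4 decimal places).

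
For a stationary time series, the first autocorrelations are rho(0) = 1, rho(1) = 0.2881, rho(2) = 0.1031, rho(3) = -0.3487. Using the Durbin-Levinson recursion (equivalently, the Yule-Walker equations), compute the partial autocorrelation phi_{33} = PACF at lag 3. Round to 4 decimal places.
\phi_{33} = -0.4190

The PACF at lag k is phi_{kk}, the last component of the solution
to the Yule-Walker system G_k phi = r_k where
  (G_k)_{ij} = rho(|i - j|), (r_k)_i = rho(i), i,j = 1..k.
Equivalently, Durbin-Levinson gives phi_{kk} iteratively:
  phi_{11} = rho(1)
  phi_{kk} = [rho(k) - sum_{j=1..k-1} phi_{k-1,j} rho(k-j)]
            / [1 - sum_{j=1..k-1} phi_{k-1,j} rho(j)],
  phi_{k,j} = phi_{k-1,j} - phi_{kk} phi_{k-1,k-j},  j = 1..k-1.
Step k = 1:
  phi_11 = rho(1) = 0.2881.
Step k = 2:
  phi_22 = [rho(2) - phi_11 rho(1)] / [1 - phi_11 rho(1)] = [0.1031 - (0.2881)(0.2881)] / [1 - (0.2881)(0.2881)]
         = 0.02009839 / 0.91699839 = 0.021918.
  Update: phi_21 = phi_11 - phi_22 phi_11 = 0.2881 - (0.021918)(0.2881) = 0.281786.
Step k = 3:
  phi_33 = [rho(3) - phi_21 rho(2) - phi_22 rho(1)] / [1 - phi_21 rho(1) - phi_22 rho(2)]
    numerator   = -0.3487 - (0.281786)(0.1031) - (0.021918)(0.2881) = -0.38406655
    denominator = 1 - (0.281786)(0.2881) - (0.021918)(0.1031) = 0.91655788
  phi_33 = -0.38406655 / 0.91655788 = -0.419.
Therefore phi_{33} = -0.4190.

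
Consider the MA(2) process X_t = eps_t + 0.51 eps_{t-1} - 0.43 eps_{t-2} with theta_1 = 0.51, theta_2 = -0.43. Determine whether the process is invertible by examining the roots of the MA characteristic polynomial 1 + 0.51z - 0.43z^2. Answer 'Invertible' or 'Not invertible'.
\text{Invertible}

The MA(q) characteristic polynomial is P(z) = 1 + 0.51z - 0.43z^2.
Invertibility requires all roots to lie outside the unit circle, i.e. |z| > 1 for every root.
Set 1 + (0.51) z + (-0.43) z^2 = 0, i.e. a z^2 + b z + c = 0 with a = -0.43, b = 0.51, c = 1.
Discriminant D = b^2 - 4ac = (0.51)^2 - 4*(-0.43)*1 = 0.2601 - (-1.72) = 1.9801.
D >= 0, so the roots are real: z = (-b +/- sqrt(D)) / (2a) = (-0.51 +/- 1.40716) / (-0.86).
  z_1 = (-0.51 + 1.40716) / (-0.86) = -1.0432,   |z_1| = 1.0432.
  z_2 = (-0.51 - 1.40716) / (-0.86) = 2.2293,   |z_2| = 2.2293.
Moduli of all roots: 1.0432, 2.2293.
All moduli strictly greater than 1? Yes.
Verdict: Invertible.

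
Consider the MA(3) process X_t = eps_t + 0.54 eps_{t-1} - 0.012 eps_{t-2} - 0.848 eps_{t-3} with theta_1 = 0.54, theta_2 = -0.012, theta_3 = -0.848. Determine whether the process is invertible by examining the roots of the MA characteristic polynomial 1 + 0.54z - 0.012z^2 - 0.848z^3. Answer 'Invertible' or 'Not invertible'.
\text{Not invertible}

The MA(q) characteristic polynomial is P(z) = 1 + 0.54z - 0.012z^2 - 0.848z^3.
Invertibility requires all roots to lie outside the unit circle, i.e. |z| > 1 for every root.
Degree 3: look for a simple real root z0 first, then factor out (1 - z/z0) and solve the remaining quadratic.
Testing z0 = 1.25: P(1.25) = 1 + (0.54)(1.25) + (-0.012)(1.25)^2 + (-0.848)(1.25)^3
  = 1 + (0.675) + (-0.01875) + (-1.65625) = 0.  So z_0 = 1.25 is a root, |z_0| = 1.25.
Divide out the factor (1 - 0.8 z) = (1 - z/z0) (since 1/z0 = 0.8):
  P(z) = (1 - 0.8 z)(1 + (1.34) z + (1.06) z^2)
  [check: z-coef 1.34 - (0.8) = 0.54; z^2-coef 1.06 - (0.8)(1.34) = -0.012; z^3-coef -(0.8)(1.06) = -0.848.]
Remaining roots from the quadratic factor 1 + (1.34) z + (1.06) z^2:
  Set 1 + (1.34) z + (1.06) z^2 = 0, i.e. a z^2 + b z + c = 0 with a = 1.06, b = 1.34, c = 1.
  Discriminant D = b^2 - 4ac = (1.34)^2 - 4*(1.06)*1 = 1.7956 - (4.24) = -2.4444.
  D < 0, so the roots are the complex-conjugate pair z = (-b +/- i sqrt(-D)) / (2a) = -0.6321 +/- 0.7375i.
  For a conjugate pair |z|^2 = z * conj(z) = (product of roots) = c/a = 1/(1.06) = 0.943396, so |z| = sqrt(0.943396) = 0.9713 for both roots.
Moduli of all roots: 1.2500, 0.9713, 0.9713.
All moduli strictly greater than 1? No.
Verdict: Not invertible.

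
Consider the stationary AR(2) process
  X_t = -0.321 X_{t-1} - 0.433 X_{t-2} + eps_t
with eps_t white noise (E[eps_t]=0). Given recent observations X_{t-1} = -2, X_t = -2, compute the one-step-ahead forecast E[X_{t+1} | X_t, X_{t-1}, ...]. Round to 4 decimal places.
E[X_{t+1} \mid \mathcal F_t] = 1.5080

For an AR(p) model X_t = c + sum_i phi_i X_{t-i} + eps_t, the
one-step-ahead conditional mean is
  E[X_{t+1} | X_t, ...] = c + sum_i phi_i X_{t+1-i}.
Substitute known values:
  E[X_{t+1} | ...] = (-0.321) * (-2) + (-0.433) * (-2)
                   = 1.5080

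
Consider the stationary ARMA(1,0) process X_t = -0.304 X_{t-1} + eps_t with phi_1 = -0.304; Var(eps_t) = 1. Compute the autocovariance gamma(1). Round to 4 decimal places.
\gamma(1) = -0.3350

Multiply the model equation by X_{t-k} and take expectations. With theta_0 = psi_0 = 1 and psi_j the MA(infinity) weights, this gives
  gamma(k) - sum_i phi_i gamma(k-i) = c_k,
  c_k = sigma^2 * sum_{j=k..q} theta_j psi_{j-k}   (c_k = 0 for k > q),
using gamma(-m) = gamma(m).
Pure AR (q = 0): c_0 = sigma^2 = 1, c_k = 0 for k >= 1.
Equations for k = 0 and k = 1 (AR order 1):
  gamma(0) = phi_1 gamma(1) + c_0
  gamma(1) = phi_1 gamma(0) + c_1
Substituting the second into the first: gamma(0) (1 - phi_1^2) = c_0 + phi_1 c_1, so
  gamma(0) = c_0 / (1 - phi_1^2) = 1 / (1 - (-0.304)^2) = 1 / 0.907584 = 1.101826.
  gamma(1) = phi_1 gamma(0) = (-0.304)(1.101826) = -0.334955.
Therefore gamma(1) = -0.3350 (to 4 decimal places).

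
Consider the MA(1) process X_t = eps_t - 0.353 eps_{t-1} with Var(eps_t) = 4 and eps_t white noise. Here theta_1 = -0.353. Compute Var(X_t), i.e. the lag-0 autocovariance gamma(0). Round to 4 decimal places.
\gamma(0) = 4.4984

For an MA(q) process X_t = eps_t + sum_i theta_i eps_{t-i} with
Var(eps_t) = sigma^2, the variance is
  gamma(0) = sigma^2 * (1 + sum_i theta_i^2).
  sum_i theta_i^2 = (-0.353)^2 = 0.124609.
  gamma(0) = 4 * (1 + 0.124609) = 4 * 1.124609 = 4.498436, which rounds to 4.4984.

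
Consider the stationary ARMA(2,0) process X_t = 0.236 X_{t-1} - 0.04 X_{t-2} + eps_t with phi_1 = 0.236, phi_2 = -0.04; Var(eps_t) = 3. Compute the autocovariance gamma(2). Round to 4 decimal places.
\gamma(2) = 0.0429

Multiply the model equation by X_{t-k} and take expectations. With theta_0 = psi_0 = 1 and psi_j the MA(infinity) weights, this gives
  gamma(k) - sum_i phi_i gamma(k-i) = c_k,
  c_k = sigma^2 * sum_{j=k..q} theta_j psi_{j-k}   (c_k = 0 for k > q),
using gamma(-m) = gamma(m).
Pure AR (q = 0): c_0 = sigma^2 = 3, c_k = 0 for k >= 1.
Equations for k = 0, 1, 2 (AR order 2, c_2 = 0):
  (E0) gamma(0) = phi_1 gamma(1) + phi_2 gamma(2) + c_0
  (E1) gamma(1) = phi_1 gamma(0) + phi_2 gamma(1) + c_1
  (E2) gamma(2) = phi_1 gamma(1) + phi_2 gamma(0)
From (E1): gamma(1) = A gamma(0) + B with
  A = phi_1 / (1 - phi_2) = 0.236 / 1.04 = 0.226923,   B = c_1 / (1 - phi_2) = 0 / 1.04 = 0.
Insert (E2) into (E0): gamma(0) (1 - phi_2^2) = phi_1 (1 + phi_2) gamma(1) + c_0.
  phi_1 (1 + phi_2) = (0.236)(0.96) = 0.22656,   1 - phi_2^2 = 0.9984.
Replace gamma(1) by A gamma(0) + B and collect gamma(0):
  gamma(0) [0.9984 - (0.22656)(0.226923)] = c_0 = 3
  gamma(0) * 0.946988 = 3
  gamma(0) = 3 / 0.946988 = 3.167938.
  gamma(1) = A gamma(0) = (0.226923)(3.167938) = 0.718878.
  gamma(2) = phi_1 gamma(1) + phi_2 gamma(0) = (0.236)(0.718878) + (-0.04)(3.167938) = 0.042938.
Therefore gamma(2) = 0.0429 (to 4 decimal places).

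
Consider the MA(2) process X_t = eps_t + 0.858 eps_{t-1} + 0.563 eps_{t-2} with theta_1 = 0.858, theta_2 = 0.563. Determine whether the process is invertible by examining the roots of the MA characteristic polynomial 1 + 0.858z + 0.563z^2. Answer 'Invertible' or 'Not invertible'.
\text{Invertible}

The MA(q) characteristic polynomial is P(z) = 1 + 0.858z + 0.563z^2.
Invertibility requires all roots to lie outside the unit circle, i.e. |z| > 1 for every root.
Set 1 + (0.858) z + (0.563) z^2 = 0, i.e. a z^2 + b z + c = 0 with a = 0.563, b = 0.858, c = 1.
Discriminant D = b^2 - 4ac = (0.858)^2 - 4*(0.563)*1 = 0.736164 - (2.252) = -1.515836.
D < 0, so the roots are the complex-conjugate pair z = (-b +/- i sqrt(-D)) / (2a) = -0.762 +/- 1.0934i.
For a conjugate pair |z|^2 = z * conj(z) = (product of roots) = c/a = 1/(0.563) = 1.776199, so |z| = sqrt(1.776199) = 1.3327 for both roots.
Moduli of all roots: 1.3327, 1.3327.
All moduli strictly greater than 1? Yes.
Verdict: Invertible.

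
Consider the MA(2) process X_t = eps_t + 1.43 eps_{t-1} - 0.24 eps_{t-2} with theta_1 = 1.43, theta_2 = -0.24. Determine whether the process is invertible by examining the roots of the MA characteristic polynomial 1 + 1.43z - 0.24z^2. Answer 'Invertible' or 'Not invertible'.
\text{Not invertible}

The MA(q) characteristic polynomial is P(z) = 1 + 1.43z - 0.24z^2.
Invertibility requires all roots to lie outside the unit circle, i.e. |z| > 1 for every root.
Set 1 + (1.43) z + (-0.24) z^2 = 0, i.e. a z^2 + b z + c = 0 with a = -0.24, b = 1.43, c = 1.
Discriminant D = b^2 - 4ac = (1.43)^2 - 4*(-0.24)*1 = 2.0449 - (-0.96) = 3.0049.
D >= 0, so the roots are real: z = (-b +/- sqrt(D)) / (2a) = (-1.43 +/- 1.733465) / (-0.48).
  z_1 = (-1.43 + 1.733465) / (-0.48) = -0.6322,   |z_1| = 0.6322.
  z_2 = (-1.43 - 1.733465) / (-0.48) = 6.5906,   |z_2| = 6.5906.
Moduli of all roots: 0.6322, 6.5906.
All moduli strictly greater than 1? No.
Verdict: Not invertible.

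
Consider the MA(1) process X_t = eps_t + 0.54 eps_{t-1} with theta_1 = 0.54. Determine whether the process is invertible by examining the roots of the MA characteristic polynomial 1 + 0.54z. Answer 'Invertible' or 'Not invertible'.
\text{Invertible}

The MA(q) characteristic polynomial is P(z) = 1 + 0.54z.
Invertibility requires all roots to lie outside the unit circle, i.e. |z| > 1 for every root.
This is linear in z: 1 + (0.54) z = 0  =>  z = -1/(0.54) = -1.851852,  |z| = 1.851852.
Moduli of all roots: 1.8519.
All moduli strictly greater than 1? Yes.
Verdict: Invertible.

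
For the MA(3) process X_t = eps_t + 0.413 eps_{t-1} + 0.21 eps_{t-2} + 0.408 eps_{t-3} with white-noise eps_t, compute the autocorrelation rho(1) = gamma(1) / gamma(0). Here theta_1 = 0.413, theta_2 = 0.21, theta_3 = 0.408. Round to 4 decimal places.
\rho(1) = 0.4239

For an MA(q) process with theta_0 = 1, the autocovariance is
  gamma(k) = sigma^2 * sum_{i=0..q-k} theta_i * theta_{i+k},
and rho(k) = gamma(k) / gamma(0). Sigma^2 cancels.
  numerator   = (1)*(0.413) + (0.413)*(0.21) + (0.21)*(0.408) = 0.58541.
  denominator = (1)^2 + (0.413)^2 + (0.21)^2 + (0.408)^2 = 1.381133.
  rho(1) = 0.58541 / 1.381133 = 0.4239.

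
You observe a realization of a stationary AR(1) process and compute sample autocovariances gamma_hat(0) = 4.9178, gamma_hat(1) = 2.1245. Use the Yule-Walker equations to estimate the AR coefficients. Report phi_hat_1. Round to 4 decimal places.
\hat\phi_{1} = 0.4320

The Yule-Walker equations for an AR(p) process read, in matrix form,
  Gamma_p phi = r_p,   with   (Gamma_p)_{ij} = gamma(|i - j|),
                       (r_p)_i = gamma(i),   i,j = 1..p.
Substitute the sample gammas (Toeplitz matrix and right-hand side of size 1):
  Gamma_p = [[4.9178]]
  r_p     = [2.1245]
With p = 1 this is the single equation gamma(0) phi_1 = gamma(1):
  phi_hat_1 = gamma(1) / gamma(0) = 2.1245 / 4.9178 = 0.4320.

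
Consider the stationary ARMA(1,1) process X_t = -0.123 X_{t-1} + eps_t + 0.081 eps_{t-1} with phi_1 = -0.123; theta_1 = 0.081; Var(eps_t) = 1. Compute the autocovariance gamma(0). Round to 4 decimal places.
\gamma(0) = 1.0018

Multiply the model equation by X_{t-k} and take expectations. With theta_0 = psi_0 = 1 and psi_j the MA(infinity) weights, this gives
  gamma(k) - sum_i phi_i gamma(k-i) = c_k,
  c_k = sigma^2 * sum_{j=k..q} theta_j psi_{j-k}   (c_k = 0 for k > q),
using gamma(-m) = gamma(m).
psi-weights needed (psi_j = theta_j + sum_i phi_i psi_{j-i}):
  psi_1 = theta_1 + phi_1 = 0.081 + (-0.123) = -0.042
Right-hand sides:
  c_0 = sigma^2 (1 + theta_1 psi_1) = 1 * (1 + (0.081)(-0.042)) = 1 * 0.996598 = 0.996598
  c_1 = sigma^2 theta_1 = 1 * (0.081) = 0.081
  c_2 = 0
Equations for k = 0 and k = 1 (AR order 1):
  gamma(0) = phi_1 gamma(1) + c_0
  gamma(1) = phi_1 gamma(0) + c_1
Substituting the second into the first: gamma(0) (1 - phi_1^2) = c_0 + phi_1 c_1, so
  gamma(0) = (c_0 + phi_1 c_1) / (1 - phi_1^2) = (0.996598 + (-0.123)(0.081)) / (1 - (-0.123)^2) = 0.986635 / 0.984871 = 1.001791.
Therefore gamma(0) = 1.0018 (to 4 decimal places).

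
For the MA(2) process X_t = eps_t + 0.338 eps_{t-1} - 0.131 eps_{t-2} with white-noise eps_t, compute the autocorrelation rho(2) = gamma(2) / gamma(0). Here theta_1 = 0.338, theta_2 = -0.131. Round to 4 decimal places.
\rho(2) = -0.1158

For an MA(q) process with theta_0 = 1, the autocovariance is
  gamma(k) = sigma^2 * sum_{i=0..q-k} theta_i * theta_{i+k},
and rho(k) = gamma(k) / gamma(0). Sigma^2 cancels.
  numerator   = (1)*(-0.131) = -0.131.
  denominator = (1)^2 + (0.338)^2 + (-0.131)^2 = 1.131405.
  rho(2) = -0.131 / 1.131405 = -0.1158.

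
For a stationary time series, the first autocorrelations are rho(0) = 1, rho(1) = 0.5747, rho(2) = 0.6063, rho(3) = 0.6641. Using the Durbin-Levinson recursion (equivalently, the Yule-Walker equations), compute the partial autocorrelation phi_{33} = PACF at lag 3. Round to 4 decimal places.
\phi_{33} = 0.4000

The PACF at lag k is phi_{kk}, the last component of the solution
to the Yule-Walker system G_k phi = r_k where
  (G_k)_{ij} = rho(|i - j|), (r_k)_i = rho(i), i,j = 1..k.
Equivalently, Durbin-Levinson gives phi_{kk} iteratively:
  phi_{11} = rho(1)
  phi_{kk} = [rho(k) - sum_{j=1..k-1} phi_{k-1,j} rho(k-j)]
            / [1 - sum_{j=1..k-1} phi_{k-1,j} rho(j)],
  phi_{k,j} = phi_{k-1,j} - phi_{kk} phi_{k-1,k-j},  j = 1..k-1.
Step k = 1:
  phi_11 = rho(1) = 0.5747.
Step k = 2:
  phi_22 = [rho(2) - phi_11 rho(1)] / [1 - phi_11 rho(1)] = [0.6063 - (0.5747)(0.5747)] / [1 - (0.5747)(0.5747)]
         = 0.27601991 / 0.66971991 = 0.412142.
  Update: phi_21 = phi_11 - phi_22 phi_11 = 0.5747 - (0.412142)(0.5747) = 0.337842.
Step k = 3:
  phi_33 = [rho(3) - phi_21 rho(2) - phi_22 rho(1)] / [1 - phi_21 rho(1) - phi_22 rho(2)]
    numerator   = 0.6641 - (0.337842)(0.6063) - (0.412142)(0.5747) = 0.22240832
    denominator = 1 - (0.337842)(0.5747) - (0.412142)(0.6063) = 0.55596043
  phi_33 = 0.22240832 / 0.55596043 = 0.4.
Therefore phi_{33} = 0.4000.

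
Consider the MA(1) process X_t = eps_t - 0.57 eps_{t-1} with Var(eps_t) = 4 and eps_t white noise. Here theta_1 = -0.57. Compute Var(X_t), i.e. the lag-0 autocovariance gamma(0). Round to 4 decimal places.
\gamma(0) = 5.2996

For an MA(q) process X_t = eps_t + sum_i theta_i eps_{t-i} with
Var(eps_t) = sigma^2, the variance is
  gamma(0) = sigma^2 * (1 + sum_i theta_i^2).
  sum_i theta_i^2 = (-0.57)^2 = 0.3249.
  gamma(0) = 4 * (1 + 0.3249) = 4 * 1.3249 = 5.2996.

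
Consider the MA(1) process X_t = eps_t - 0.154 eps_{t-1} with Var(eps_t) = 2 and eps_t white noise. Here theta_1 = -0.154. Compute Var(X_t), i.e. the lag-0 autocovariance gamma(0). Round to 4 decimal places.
\gamma(0) = 2.0474

For an MA(q) process X_t = eps_t + sum_i theta_i eps_{t-i} with
Var(eps_t) = sigma^2, the variance is
  gamma(0) = sigma^2 * (1 + sum_i theta_i^2).
  sum_i theta_i^2 = (-0.154)^2 = 0.023716.
  gamma(0) = 2 * (1 + 0.023716) = 2 * 1.023716 = 2.047432, which rounds to 2.0474.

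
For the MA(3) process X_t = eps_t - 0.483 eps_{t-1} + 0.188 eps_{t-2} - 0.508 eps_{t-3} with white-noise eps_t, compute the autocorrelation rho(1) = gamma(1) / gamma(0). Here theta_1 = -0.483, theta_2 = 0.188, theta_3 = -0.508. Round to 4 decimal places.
\rho(1) = -0.4384

For an MA(q) process with theta_0 = 1, the autocovariance is
  gamma(k) = sigma^2 * sum_{i=0..q-k} theta_i * theta_{i+k},
and rho(k) = gamma(k) / gamma(0). Sigma^2 cancels.
  numerator   = (1)*(-0.483) + (-0.483)*(0.188) + (0.188)*(-0.508) = -0.669308.
  denominator = (1)^2 + (-0.483)^2 + (0.188)^2 + (-0.508)^2 = 1.526697.
  rho(1) = -0.669308 / 1.526697 = -0.4384.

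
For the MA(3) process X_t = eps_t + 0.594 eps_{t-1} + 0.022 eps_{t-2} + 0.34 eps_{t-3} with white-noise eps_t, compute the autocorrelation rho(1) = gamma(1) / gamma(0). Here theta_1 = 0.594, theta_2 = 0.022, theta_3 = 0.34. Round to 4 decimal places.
\rho(1) = 0.4184

For an MA(q) process with theta_0 = 1, the autocovariance is
  gamma(k) = sigma^2 * sum_{i=0..q-k} theta_i * theta_{i+k},
and rho(k) = gamma(k) / gamma(0). Sigma^2 cancels.
  numerator   = (1)*(0.594) + (0.594)*(0.022) + (0.022)*(0.34) = 0.614548.
  denominator = (1)^2 + (0.594)^2 + (0.022)^2 + (0.34)^2 = 1.46892.
  rho(1) = 0.614548 / 1.46892 = 0.4184.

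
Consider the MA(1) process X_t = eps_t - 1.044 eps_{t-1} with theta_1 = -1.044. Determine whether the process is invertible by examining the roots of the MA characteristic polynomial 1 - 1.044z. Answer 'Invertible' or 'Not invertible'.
\text{Not invertible}

The MA(q) characteristic polynomial is P(z) = 1 - 1.044z.
Invertibility requires all roots to lie outside the unit circle, i.e. |z| > 1 for every root.
This is linear in z: 1 + (-1.044) z = 0  =>  z = -1/(-1.044) = 0.957854,  |z| = 0.957854.
Moduli of all roots: 0.9579.
All moduli strictly greater than 1? No.
Verdict: Not invertible.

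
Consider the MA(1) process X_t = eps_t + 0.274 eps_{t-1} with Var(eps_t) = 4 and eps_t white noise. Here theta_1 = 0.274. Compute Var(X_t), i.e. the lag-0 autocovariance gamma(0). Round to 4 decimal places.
\gamma(0) = 4.3003

For an MA(q) process X_t = eps_t + sum_i theta_i eps_{t-i} with
Var(eps_t) = sigma^2, the variance is
  gamma(0) = sigma^2 * (1 + sum_i theta_i^2).
  sum_i theta_i^2 = (0.274)^2 = 0.075076.
  gamma(0) = 4 * (1 + 0.075076) = 4 * 1.075076 = 4.300304, which rounds to 4.3003.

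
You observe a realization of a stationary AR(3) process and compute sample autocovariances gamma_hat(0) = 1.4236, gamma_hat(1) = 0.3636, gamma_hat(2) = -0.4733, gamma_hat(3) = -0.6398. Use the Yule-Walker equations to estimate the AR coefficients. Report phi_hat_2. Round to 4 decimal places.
\hat\phi_{2} = -0.3210

The Yule-Walker equations for an AR(p) process read, in matrix form,
  Gamma_p phi = r_p,   with   (Gamma_p)_{ij} = gamma(|i - j|),
                       (r_p)_i = gamma(i),   i,j = 1..p.
Substitute the sample gammas (Toeplitz matrix and right-hand side of size 3):
  Gamma_p = [[1.4236, 0.3636, -0.4733], [0.3636, 1.4236, 0.3636], [-0.4733, 0.3636, 1.4236]]
  r_p     = [0.3636, -0.4733, -0.6398]
Written out (R1..R3):
  (R1) 1.4236 phi_1 + 0.3636 phi_2 - 0.4733 phi_3 = 0.3636
  (R2) 0.3636 phi_1 + 1.4236 phi_2 + 0.3636 phi_3 = -0.4733
  (R3) -0.4733 phi_1 + 0.3636 phi_2 + 1.4236 phi_3 = -0.6398
Gaussian elimination:
  R2 <- R2 - (0.3636/1.4236) R1 = R2 - (0.255409) R1:  1.330733 phi_2 + 0.484485 phi_3 = -0.566167
  R3 <- R3 - (-0.4733/1.4236) R1 = R3 - (-0.332467) R1:  0.484485 phi_2 + 1.266243 phi_3 = -0.518915
  R3 <- R3 - (0.484485/1.330733) R2 = R3 - (0.364074) R2:  1.089855 phi_3 = -0.312789
Back-substitution:
  phi_hat_3 = -0.312789 / 1.089855 = -0.287
  phi_hat_2 = (-0.566167 - (0.484485)(-0.287)) / 1.330733 = -0.320965
  phi_hat_1 = (0.3636 - (0.3636)(-0.320965) - (-0.4733)(-0.287)) / 1.4236 = 0.241968
So phi_hat = [0.2420, -0.3210, -0.2870].
Therefore phi_hat_2 = -0.3210.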